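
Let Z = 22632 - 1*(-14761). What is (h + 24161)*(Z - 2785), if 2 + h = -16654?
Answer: 259733040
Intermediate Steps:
h = -16656 (h = -2 - 16654 = -16656)
Z = 37393 (Z = 22632 + 14761 = 37393)
(h + 24161)*(Z - 2785) = (-16656 + 24161)*(37393 - 2785) = 7505*34608 = 259733040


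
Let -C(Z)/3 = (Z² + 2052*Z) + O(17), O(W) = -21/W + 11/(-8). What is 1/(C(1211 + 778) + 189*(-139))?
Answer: -136/3282891783 ≈ -4.1427e-8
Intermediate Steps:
O(W) = -11/8 - 21/W (O(W) = -21/W + 11*(-⅛) = -21/W - 11/8 = -11/8 - 21/W)
C(Z) = 1065/136 - 6156*Z - 3*Z² (C(Z) = -3*((Z² + 2052*Z) + (-11/8 - 21/17)) = -3*((Z² + 2052*Z) - 355/136) = -3*(-355/136 + Z² + 2052*Z) = 1065/136 - 6156*Z - 3*Z²)
1/(C(1211 + 778) + 189*(-139)) = 1/((1065/136 - 6156*(1211 + 778) - 3*(1211 + 778)²) + 189*(-139)) = 1/((1065/136 - 6156*1989 - 3*1989²) - 26271) = 1/((1065/136 - 12244284 - 3*3956121) - 26271) = 1/((1065/136 - 12244284 - 11868363) - 26271) = 1/(-3279318927/136 - 26271) = 1/(-3282891783/136) = -136/3282891783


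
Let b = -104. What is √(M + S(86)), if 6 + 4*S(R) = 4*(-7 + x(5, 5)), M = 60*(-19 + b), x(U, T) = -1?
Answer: I*√29558/2 ≈ 85.962*I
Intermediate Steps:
M = -7380 (M = 60*(-19 - 104) = 60*(-123) = -7380)
S(R) = -19/2 (S(R) = -3/2 + (4*(-7 - 1))/4 = -3/2 + (4*(-8))/4 = -3/2 + (¼)*(-32) = -3/2 - 8 = -19/2)
√(M + S(86)) = √(-7380 - 19/2) = √(-14779/2) = I*√29558/2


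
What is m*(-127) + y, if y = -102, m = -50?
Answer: 6248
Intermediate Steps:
m*(-127) + y = -50*(-127) - 102 = 6350 - 102 = 6248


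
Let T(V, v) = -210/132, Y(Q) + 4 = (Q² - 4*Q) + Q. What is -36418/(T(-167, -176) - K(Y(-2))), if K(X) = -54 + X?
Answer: -801196/1021 ≈ -784.72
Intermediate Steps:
Y(Q) = -4 + Q² - 3*Q (Y(Q) = -4 + ((Q² - 4*Q) + Q) = -4 + (Q² - 3*Q) = -4 + Q² - 3*Q)
T(V, v) = -35/22 (T(V, v) = -210*1/132 = -35/22)
-36418/(T(-167, -176) - K(Y(-2))) = -36418/(-35/22 - (-54 + (-4 + (-2)² - 3*(-2)))) = -36418/(-35/22 - (-54 + (-4 + 4 + 6))) = -36418/(-35/22 - (-54 + 6)) = -36418/(-35/22 - 1*(-48)) = -36418/(-35/22 + 48) = -36418/1021/22 = -36418*22/1021 = -801196/1021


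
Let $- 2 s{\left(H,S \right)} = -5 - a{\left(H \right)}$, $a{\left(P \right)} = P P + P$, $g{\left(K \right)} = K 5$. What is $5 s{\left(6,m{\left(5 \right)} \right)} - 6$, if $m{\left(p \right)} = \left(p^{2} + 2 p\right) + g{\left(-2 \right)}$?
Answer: $\frac{223}{2} \approx 111.5$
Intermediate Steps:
$g{\left(K \right)} = 5 K$
$a{\left(P \right)} = P + P^{2}$ ($a{\left(P \right)} = P^{2} + P = P + P^{2}$)
$m{\left(p \right)} = -10 + p^{2} + 2 p$ ($m{\left(p \right)} = \left(p^{2} + 2 p\right) + 5 \left(-2\right) = \left(p^{2} + 2 p\right) - 10 = -10 + p^{2} + 2 p$)
$s{\left(H,S \right)} = \frac{5}{2} + \frac{H \left(1 + H\right)}{2}$ ($s{\left(H,S \right)} = - \frac{-5 - H \left(1 + H\right)}{2} = \frac{5}{2} + \frac{H \left(1 + H\right)}{2}$)
$5 s{\left(6,m{\left(5 \right)} \right)} - 6 = 5 \left(\frac{5}{2} + \frac{1}{2} \cdot 6 \left(1 + 6\right)\right) - 6 = 5 \left(\frac{5}{2} + \frac{1}{2} \cdot 6 \cdot 7\right) - 6 = 5 \left(\frac{5}{2} + 21\right) - 6 = 5 \cdot \frac{47}{2} - 6 = \frac{235}{2} - 6 = \frac{223}{2}$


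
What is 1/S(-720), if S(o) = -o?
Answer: 1/720 ≈ 0.0013889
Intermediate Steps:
1/S(-720) = 1/(-1*(-720)) = 1/720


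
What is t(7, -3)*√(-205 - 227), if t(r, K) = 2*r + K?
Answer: 132*I*√3 ≈ 228.63*I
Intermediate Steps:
t(r, K) = K + 2*r
t(7, -3)*√(-205 - 227) = (-3 + 2*7)*√(-205 - 227) = (-3 + 14)*√(-432) = 11*(12*I*√3) = 132*I*√3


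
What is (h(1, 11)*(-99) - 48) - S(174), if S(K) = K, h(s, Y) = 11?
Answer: -1311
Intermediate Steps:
(h(1, 11)*(-99) - 48) - S(174) = (11*(-99) - 48) - 1*174 = (-1089 - 48) - 174 = -1137 - 174 = -1311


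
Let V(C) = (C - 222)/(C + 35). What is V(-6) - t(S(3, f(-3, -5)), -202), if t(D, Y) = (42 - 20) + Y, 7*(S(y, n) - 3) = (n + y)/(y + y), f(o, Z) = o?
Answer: 4992/29 ≈ 172.14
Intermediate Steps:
S(y, n) = 3 + (n + y)/(14*y) (S(y, n) = 3 + ((n + y)/(y + y))/7 = 3 + ((n + y)/((2*y)))/7 = 3 + ((n + y)*(1/(2*y)))/7 = 3 + ((n + y)/(2*y))/7 = 3 + (n + y)/(14*y))
V(C) = (-222 + C)/(35 + C)
t(D, Y) = 22 + Y
V(-6) - t(S(3, f(-3, -5)), -202) = (-222 - 6)/(35 - 6) - (22 - 202) = -228/29 - 1*(-180) = (1/29)*(-228) + 180 = -228/29 + 180 = 4992/29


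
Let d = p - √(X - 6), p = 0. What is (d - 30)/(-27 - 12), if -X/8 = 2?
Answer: 10/13 + I*√22/39 ≈ 0.76923 + 0.12027*I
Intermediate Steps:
X = -16 (X = -8*2 = -16)
d = -I*√22 (d = 0 - √(-16 - 6) = 0 - √(-22) = 0 - I*√22 = -I*√22 ≈ -4.6904*I)
(d - 30)/(-27 - 12) = (-I*√22 - 30)/(-27 - 12) = (-30 - I*√22)/(-39) = -(-30 - I*√22)/39 = 10/13 + I*√22/39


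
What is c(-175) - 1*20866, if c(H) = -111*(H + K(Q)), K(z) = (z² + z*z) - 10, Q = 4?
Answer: -3883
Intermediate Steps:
K(z) = -10 + 2*z² (K(z) = (z² + z²) - 10 = 2*z² - 10 = -10 + 2*z²)
c(H) = -2442 - 111*H (c(H) = -111*(H + (-10 + 2*4²)) = -111*(H + (-10 + 2*16)) = -111*(H + (-10 + 32)) = -111*(H + 22) = -111*(22 + H) = -2442 - 111*H)
c(-175) - 1*20866 = (-2442 - 111*(-175)) - 1*20866 = (-2442 + 19425) - 20866 = 16983 - 20866 = -3883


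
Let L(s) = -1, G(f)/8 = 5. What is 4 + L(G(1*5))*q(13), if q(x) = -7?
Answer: 11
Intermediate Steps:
G(f) = 40 (G(f) = 8*5 = 40)
4 + L(G(1*5))*q(13) = 4 - 1*(-7) = 4 + 7 = 11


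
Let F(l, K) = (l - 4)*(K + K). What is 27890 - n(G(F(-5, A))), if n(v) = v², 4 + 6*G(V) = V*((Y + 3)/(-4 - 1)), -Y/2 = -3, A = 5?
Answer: 244769/9 ≈ 27197.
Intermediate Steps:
F(l, K) = 2*K*(-4 + l) (F(l, K) = (-4 + l)*(2*K) = 2*K*(-4 + l))
Y = 6 (Y = -2*(-3) = 6)
G(V) = -⅔ - 3*V/10 (G(V) = -⅔ + (V*((6 + 3)/(-4 - 1)))/6 = -⅔ + (V*(9/(-5)))/6 = -⅔ + (V*(9*(-⅕)))/6 = -⅔ + (V*(-9/5))/6 = -⅔ + (-9*V/5)/6 = -⅔ - 3*V/10)
27890 - n(G(F(-5, A))) = 27890 - (-⅔ - 3*5*(-4 - 5)/5)² = 27890 - (-⅔ - 3*5*(-9)/5)² = 27890 - (-⅔ - 3/10*(-90))² = 27890 - (-⅔ + 27)² = 27890 - (79/3)² = 27890 - 1*6241/9 = 27890 - 6241/9 = 244769/9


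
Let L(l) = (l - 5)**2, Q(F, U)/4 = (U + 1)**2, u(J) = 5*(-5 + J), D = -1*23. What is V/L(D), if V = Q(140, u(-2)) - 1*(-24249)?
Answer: 28873/784 ≈ 36.828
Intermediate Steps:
D = -23
u(J) = -25 + 5*J
Q(F, U) = 4*(1 + U)**2 (Q(F, U) = 4*(U + 1)**2 = 4*(1 + U)**2)
L(l) = (-5 + l)**2
V = 28873 (V = 4*(1 + (-25 + 5*(-2)))**2 - 1*(-24249) = 4*(1 + (-25 - 10))**2 + 24249 = 4*(1 - 35)**2 + 24249 = 4*(-34)**2 + 24249 = 4*1156 + 24249 = 4624 + 24249 = 28873)
V/L(D) = 28873/((-5 - 23)**2) = 28873/((-28)**2) = 28873/784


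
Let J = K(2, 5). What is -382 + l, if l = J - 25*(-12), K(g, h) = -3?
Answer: -85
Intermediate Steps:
J = -3
l = 297 (l = -3 - 25*(-12) = -3 + 300 = 297)
-382 + l = -382 + 297 = -85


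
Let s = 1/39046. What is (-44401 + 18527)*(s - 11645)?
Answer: 5882333184853/19523 ≈ 3.0130e+8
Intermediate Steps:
s = 1/39046 ≈ 2.5611e-5
(-44401 + 18527)*(s - 11645) = (-44401 + 18527)*(1/39046 - 11645) = -25874*(-454690669/39046) = 5882333184853/19523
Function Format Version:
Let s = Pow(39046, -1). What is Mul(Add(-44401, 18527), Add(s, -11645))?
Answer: Rational(5882333184853, 19523) ≈ 3.0130e+8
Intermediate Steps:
s = Rational(1, 39046) ≈ 2.5611e-5
Mul(Add(-44401, 18527), Add(s, -11645)) = Mul(Add(-44401, 18527), Add(Rational(1, 39046), -11645)) = Mul(-25874, Rational(-454690669, 39046)) = Rational(5882333184853, 19523)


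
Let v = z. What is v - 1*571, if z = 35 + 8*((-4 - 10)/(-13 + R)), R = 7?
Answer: -1552/3 ≈ -517.33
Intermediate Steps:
z = 161/3 (z = 35 + 8*((-4 - 10)/(-13 + 7)) = 35 + 8*(-14/(-6)) = 35 + 8*(-14*(-⅙)) = 35 + 8*(7/3) = 35 + 56/3 = 161/3 ≈ 53.667)
v = 161/3 ≈ 53.667
v - 1*571 = 161/3 - 1*571 = 161/3 - 571 = -1552/3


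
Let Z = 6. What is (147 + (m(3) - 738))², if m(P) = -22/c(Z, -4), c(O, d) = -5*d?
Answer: 35058241/100 ≈ 3.5058e+5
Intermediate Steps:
m(P) = -11/10 (m(P) = -22/((-5*(-4))) = -22/20 = -22*1/20 = -11/10)
(147 + (m(3) - 738))² = (147 + (-11/10 - 738))² = (147 - 7391/10)² = (-5921/10)² = 35058241/100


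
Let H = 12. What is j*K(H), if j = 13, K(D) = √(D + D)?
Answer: 26*√6 ≈ 63.687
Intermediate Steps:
K(D) = √2*√D (K(D) = √(2*D) = √2*√D)
j*K(H) = 13*(√2*√12) = 13*(√2*(2*√3)) = 13*(2*√6) = 26*√6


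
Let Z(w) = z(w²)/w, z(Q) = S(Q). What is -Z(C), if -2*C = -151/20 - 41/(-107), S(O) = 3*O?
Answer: -46011/4280 ≈ -10.750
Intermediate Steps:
z(Q) = 3*Q
C = 15337/4280 (C = -(-151/20 - 41/(-107))/2 = -(-151*1/20 - 41*(-1/107))/2 = -(-151/20 + 41/107)/2 = -½*(-15337/2140) = 15337/4280 ≈ 3.5834)
Z(w) = 3*w (Z(w) = (3*w²)/w = 3*w)
-Z(C) = -3*15337/4280 = -1*46011/4280 = -46011/4280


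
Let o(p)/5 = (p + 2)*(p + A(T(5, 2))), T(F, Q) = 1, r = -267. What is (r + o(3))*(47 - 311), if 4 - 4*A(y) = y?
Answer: 45738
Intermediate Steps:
A(y) = 1 - y/4
o(p) = 5*(2 + p)*(¾ + p) (o(p) = 5*((p + 2)*(p + (1 - ¼*1))) = 5*((2 + p)*(p + (1 - ¼))) = 5*((2 + p)*(p + ¾)) = 5*((2 + p)*(¾ + p)) = 5*(2 + p)*(¾ + p))
(r + o(3))*(47 - 311) = (-267 + (15/2 + 5*3² + (55/4)*3))*(47 - 311) = (-267 + (15/2 + 5*9 + 165/4))*(-264) = (-267 + (15/2 + 45 + 165/4))*(-264) = (-267 + 375/4)*(-264) = -693/4*(-264) = 45738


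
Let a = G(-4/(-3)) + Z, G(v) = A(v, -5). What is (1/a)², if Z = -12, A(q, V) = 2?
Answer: 1/100 ≈ 0.010000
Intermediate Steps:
G(v) = 2
a = -10 (a = 2 - 12 = -10)
(1/a)² = (1/(-10))² = (-⅒)² = 1/100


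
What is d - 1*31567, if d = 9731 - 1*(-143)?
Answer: -21693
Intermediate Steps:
d = 9874 (d = 9731 + 143 = 9874)
d - 1*31567 = 9874 - 1*31567 = 9874 - 31567 = -21693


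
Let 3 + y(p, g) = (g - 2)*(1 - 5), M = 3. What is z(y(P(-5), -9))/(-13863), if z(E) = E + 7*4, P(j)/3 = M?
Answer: -23/4621 ≈ -0.0049773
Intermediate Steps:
P(j) = 9 (P(j) = 3*3 = 9)
y(p, g) = 5 - 4*g (y(p, g) = -3 + (g - 2)*(1 - 5) = -3 + (-2 + g)*(-4) = -3 + (8 - 4*g) = 5 - 4*g)
z(E) = 28 + E (z(E) = E + 28 = 28 + E)
z(y(P(-5), -9))/(-13863) = (28 + (5 - 4*(-9)))/(-13863) = (28 + (5 + 36))*(-1/13863) = (28 + 41)*(-1/13863) = 69*(-1/13863) = -23/4621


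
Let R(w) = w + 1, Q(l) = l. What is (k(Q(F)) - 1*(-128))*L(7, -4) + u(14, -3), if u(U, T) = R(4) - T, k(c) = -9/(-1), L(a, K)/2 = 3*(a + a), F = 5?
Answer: 11516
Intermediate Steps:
R(w) = 1 + w
L(a, K) = 12*a (L(a, K) = 2*(3*(a + a)) = 2*(3*(2*a)) = 2*(6*a) = 12*a)
k(c) = 9 (k(c) = -9*(-1) = 9)
u(U, T) = 5 - T (u(U, T) = (1 + 4) - T = 5 - T)
(k(Q(F)) - 1*(-128))*L(7, -4) + u(14, -3) = (9 - 1*(-128))*(12*7) + (5 - 1*(-3)) = (9 + 128)*84 + (5 + 3) = 137*84 + 8 = 11508 + 8 = 11516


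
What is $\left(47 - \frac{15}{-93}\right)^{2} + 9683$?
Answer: $\frac{11442807}{961} \approx 11907.0$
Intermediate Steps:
$\left(47 - \frac{15}{-93}\right)^{2} + 9683 = \left(47 - 15 \left(- \frac{1}{93}\right)\right)^{2} + 9683 = \left(47 - - \frac{5}{31}\right)^{2} + 9683 = \left(47 + \frac{5}{31}\right)^{2} + 9683 = \left(\frac{1462}{31}\right)^{2} + 9683 = \frac{2137444}{961} + 9683 = \frac{11442807}{961}$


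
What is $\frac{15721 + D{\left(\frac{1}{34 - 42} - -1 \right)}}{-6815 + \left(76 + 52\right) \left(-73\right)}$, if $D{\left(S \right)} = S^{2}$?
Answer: $- \frac{1006193}{1034176} \approx -0.97294$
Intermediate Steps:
$\frac{15721 + D{\left(\frac{1}{34 - 42} - -1 \right)}}{-6815 + \left(76 + 52\right) \left(-73\right)} = \frac{15721 + \left(\frac{1}{34 - 42} - -1\right)^{2}}{-6815 + \left(76 + 52\right) \left(-73\right)} = \frac{15721 + \left(\frac{1}{-8} + 1\right)^{2}}{-6815 + 128 \left(-73\right)} = \frac{15721 + \left(- \frac{1}{8} + 1\right)^{2}}{-6815 - 9344} = \frac{15721 + \left(\frac{7}{8}\right)^{2}}{-16159} = \left(15721 + \frac{49}{64}\right) \left(- \frac{1}{16159}\right) = \frac{1006193}{64} \left(- \frac{1}{16159}\right) = - \frac{1006193}{1034176}$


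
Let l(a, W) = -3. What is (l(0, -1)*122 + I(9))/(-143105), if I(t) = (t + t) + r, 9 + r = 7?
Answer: 70/28621 ≈ 0.0024458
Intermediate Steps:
r = -2 (r = -9 + 7 = -2)
I(t) = -2 + 2*t (I(t) = (t + t) - 2 = 2*t - 2 = -2 + 2*t)
(l(0, -1)*122 + I(9))/(-143105) = (-3*122 + (-2 + 2*9))/(-143105) = (-366 + (-2 + 18))*(-1/143105) = (-366 + 16)*(-1/143105) = -350*(-1/143105) = 70/28621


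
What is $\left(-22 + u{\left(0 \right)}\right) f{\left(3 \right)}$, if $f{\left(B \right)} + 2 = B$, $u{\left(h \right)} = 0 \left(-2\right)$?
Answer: $-22$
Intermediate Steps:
$u{\left(h \right)} = 0$
$f{\left(B \right)} = -2 + B$
$\left(-22 + u{\left(0 \right)}\right) f{\left(3 \right)} = \left(-22 + 0\right) \left(-2 + 3\right) = \left(-22\right) 1 = -22$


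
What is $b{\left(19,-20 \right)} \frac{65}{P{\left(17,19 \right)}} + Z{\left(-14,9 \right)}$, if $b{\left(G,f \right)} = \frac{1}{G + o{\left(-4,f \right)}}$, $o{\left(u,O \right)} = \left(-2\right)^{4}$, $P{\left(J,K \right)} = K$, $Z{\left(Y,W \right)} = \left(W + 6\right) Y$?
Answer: $- \frac{27917}{133} \approx -209.9$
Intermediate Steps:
$Z{\left(Y,W \right)} = Y \left(6 + W\right)$ ($Z{\left(Y,W \right)} = \left(6 + W\right) Y = Y \left(6 + W\right)$)
$o{\left(u,O \right)} = 16$
$b{\left(G,f \right)} = \frac{1}{16 + G}$ ($b{\left(G,f \right)} = \frac{1}{G + 16} = \frac{1}{16 + G}$)
$b{\left(19,-20 \right)} \frac{65}{P{\left(17,19 \right)}} + Z{\left(-14,9 \right)} = \frac{65 \cdot \frac{1}{19}}{16 + 19} - 14 \left(6 + 9\right) = \frac{65 \cdot \frac{1}{19}}{35} - 210 = \frac{1}{35} \cdot \frac{65}{19} - 210 = \frac{13}{133} - 210 = - \frac{27917}{133}$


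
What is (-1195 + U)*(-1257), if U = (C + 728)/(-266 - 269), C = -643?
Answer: 160747674/107 ≈ 1.5023e+6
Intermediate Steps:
U = -17/107 (U = (-643 + 728)/(-266 - 269) = 85/(-535) = 85*(-1/535) = -17/107 ≈ -0.15888)
(-1195 + U)*(-1257) = (-1195 - 17/107)*(-1257) = -127882/107*(-1257) = 160747674/107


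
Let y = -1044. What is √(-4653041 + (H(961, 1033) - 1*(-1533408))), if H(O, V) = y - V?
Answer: I*√3121710 ≈ 1766.8*I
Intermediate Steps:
H(O, V) = -1044 - V
√(-4653041 + (H(961, 1033) - 1*(-1533408))) = √(-4653041 + ((-1044 - 1*1033) - 1*(-1533408))) = √(-4653041 + ((-1044 - 1033) + 1533408)) = √(-4653041 + (-2077 + 1533408)) = √(-4653041 + 1531331) = √(-3121710) = I*√3121710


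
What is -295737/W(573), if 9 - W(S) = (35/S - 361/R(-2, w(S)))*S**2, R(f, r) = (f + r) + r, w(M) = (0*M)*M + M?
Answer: -112774376/31864715 ≈ -3.5392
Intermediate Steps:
w(M) = M (w(M) = 0*M + M = 0 + M = M)
R(f, r) = f + 2*r
W(S) = 9 - S**2*(-361/(-2 + 2*S) + 35/S) (W(S) = 9 - (35/S - 361/(-2 + 2*S))*S**2 = 9 - (-361/(-2 + 2*S) + 35/S)*S**2 = 9 - S**2*(-361/(-2 + 2*S) + 35/S))
-295737/W(573) = -295737*2*(-1 + 573)/(-18 + 88*573 + 291*573**2) = -295737*1144/(-18 + 50424 + 291*328329) = -295737*1144/(-18 + 50424 + 95543739) = -295737/((1/2)*(1/572)*95594145) = -295737/95594145/1144 = -295737*1144/95594145 = -112774376/31864715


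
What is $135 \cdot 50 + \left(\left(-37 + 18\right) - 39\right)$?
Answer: $6692$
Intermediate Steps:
$135 \cdot 50 + \left(\left(-37 + 18\right) - 39\right) = 6750 - 58 = 6692$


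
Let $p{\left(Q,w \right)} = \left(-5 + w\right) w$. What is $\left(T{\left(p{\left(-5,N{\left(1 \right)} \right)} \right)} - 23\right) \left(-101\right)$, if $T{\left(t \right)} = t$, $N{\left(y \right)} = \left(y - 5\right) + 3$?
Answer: $1717$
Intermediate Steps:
$N{\left(y \right)} = -2 + y$ ($N{\left(y \right)} = \left(-5 + y\right) + 3 = -2 + y$)
$p{\left(Q,w \right)} = w \left(-5 + w\right)$
$\left(T{\left(p{\left(-5,N{\left(1 \right)} \right)} \right)} - 23\right) \left(-101\right) = \left(\left(-2 + 1\right) \left(-5 + \left(-2 + 1\right)\right) - 23\right) \left(-101\right) = \left(- (-5 - 1) - 23\right) \left(-101\right) = \left(\left(-1\right) \left(-6\right) - 23\right) \left(-101\right) = \left(6 - 23\right) \left(-101\right) = \left(-17\right) \left(-101\right) = 1717$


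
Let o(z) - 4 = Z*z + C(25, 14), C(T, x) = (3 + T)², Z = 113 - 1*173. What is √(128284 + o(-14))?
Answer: 2*√32478 ≈ 360.43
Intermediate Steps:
Z = -60 (Z = 113 - 173 = -60)
o(z) = 788 - 60*z (o(z) = 4 + (-60*z + (3 + 25)²) = 4 + (-60*z + 28²) = 4 + (-60*z + 784) = 4 + (784 - 60*z) = 788 - 60*z)
√(128284 + o(-14)) = √(128284 + (788 - 60*(-14))) = √(128284 + (788 + 840)) = √(128284 + 1628) = √129912 = 2*√32478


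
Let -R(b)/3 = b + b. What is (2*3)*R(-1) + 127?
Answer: 163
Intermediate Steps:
R(b) = -6*b (R(b) = -3*(b + b) = -6*b)
(2*3)*R(-1) + 127 = (2*3)*(-6*(-1)) + 127 = 6*6 + 127 = 36 + 127 = 163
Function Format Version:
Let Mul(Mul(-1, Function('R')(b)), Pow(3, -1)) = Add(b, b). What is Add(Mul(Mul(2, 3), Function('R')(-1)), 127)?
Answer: 163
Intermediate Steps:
Function('R')(b) = Mul(-6, b) (Function('R')(b) = Mul(-3, Add(b, b)) = Mul(-3, Mul(2, b)) = Mul(-6, b))
Add(Mul(Mul(2, 3), Function('R')(-1)), 127) = Add(Mul(Mul(2, 3), Mul(-6, -1)), 127) = Add(Mul(6, 6), 127) = Add(36, 127) = 163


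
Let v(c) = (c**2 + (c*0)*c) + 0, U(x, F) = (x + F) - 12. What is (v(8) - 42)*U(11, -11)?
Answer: -264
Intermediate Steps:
U(x, F) = -12 + F + x (U(x, F) = (F + x) - 12 = -12 + F + x)
v(c) = c**2 (v(c) = (c**2 + 0*c) + 0 = (c**2 + 0) + 0 = c**2 + 0 = c**2)
(v(8) - 42)*U(11, -11) = (8**2 - 42)*(-12 - 11 + 11) = (64 - 42)*(-12) = 22*(-12) = -264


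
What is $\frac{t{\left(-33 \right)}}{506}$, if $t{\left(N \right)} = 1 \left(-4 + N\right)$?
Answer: $- \frac{37}{506} \approx -0.073123$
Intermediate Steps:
$t{\left(N \right)} = -4 + N$
$\frac{t{\left(-33 \right)}}{506} = \frac{-4 - 33}{506} = \left(-37\right) \frac{1}{506} = - \frac{37}{506}$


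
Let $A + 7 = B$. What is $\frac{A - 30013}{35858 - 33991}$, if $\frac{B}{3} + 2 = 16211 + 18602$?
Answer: $\frac{74413}{1867} \approx 39.857$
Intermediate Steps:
$B = 104433$ ($B = -6 + 3 \left(16211 + 18602\right) = -6 + 3 \cdot 34813 = -6 + 104439 = 104433$)
$A = 104426$ ($A = -7 + 104433 = 104426$)
$\frac{A - 30013}{35858 - 33991} = \frac{104426 - 30013}{35858 - 33991} = \frac{74413}{35858 - 33991} = \frac{74413}{1867}$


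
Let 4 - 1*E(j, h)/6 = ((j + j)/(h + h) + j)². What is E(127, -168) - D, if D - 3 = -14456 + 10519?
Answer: -431203249/4704 ≈ -91667.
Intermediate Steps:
D = -3934 (D = 3 + (-14456 + 10519) = 3 - 3937 = -3934)
E(j, h) = 24 - 6*(j + j/h)² (E(j, h) = 24 - 6*((j + j)/(h + h) + j)² = 24 - 6*((2*j)/((2*h)) + j)² = 24 - 6*((2*j)*(1/(2*h)) + j)² = 24 - 6*(j/h + j)² = 24 - 6*(j + j/h)²)
E(127, -168) - D = (24 - 6*127²*(1 - 168)²/(-168)²) - 1*(-3934) = (24 - 6*1/28224*16129*(-167)²) + 3934 = (24 - 6*1/28224*16129*27889) + 3934 = (24 - 449821681/4704) + 3934 = -449708785/4704 + 3934 = -431203249/4704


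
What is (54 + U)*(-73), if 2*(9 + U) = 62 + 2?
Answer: -5621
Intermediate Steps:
U = 23 (U = -9 + (62 + 2)/2 = -9 + (½)*64 = -9 + 32 = 23)
(54 + U)*(-73) = (54 + 23)*(-73) = 77*(-73) = -5621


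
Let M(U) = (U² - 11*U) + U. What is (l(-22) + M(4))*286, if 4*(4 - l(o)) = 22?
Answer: -7293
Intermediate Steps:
M(U) = U² - 10*U
l(o) = -3/2 (l(o) = 4 - ¼*22 = 4 - 11/2 = -3/2)
(l(-22) + M(4))*286 = (-3/2 + 4*(-10 + 4))*286 = (-3/2 + 4*(-6))*286 = (-3/2 - 24)*286 = -51/2*286 = -7293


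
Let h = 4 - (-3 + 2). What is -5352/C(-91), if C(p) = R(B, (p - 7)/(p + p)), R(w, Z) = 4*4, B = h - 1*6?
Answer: -669/2 ≈ -334.50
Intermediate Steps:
h = 5 (h = 4 - 1*(-1) = 4 + 1 = 5)
B = -1 (B = 5 - 1*6 = 5 - 6 = -1)
R(w, Z) = 16
C(p) = 16
-5352/C(-91) = -5352/16 = -5352*1/16 = -669/2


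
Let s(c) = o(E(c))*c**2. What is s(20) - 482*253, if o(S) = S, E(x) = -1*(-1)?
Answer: -121546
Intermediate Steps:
E(x) = 1
s(c) = c**2 (s(c) = 1*c**2 = c**2)
s(20) - 482*253 = 20**2 - 482*253 = 400 - 121946 = -121546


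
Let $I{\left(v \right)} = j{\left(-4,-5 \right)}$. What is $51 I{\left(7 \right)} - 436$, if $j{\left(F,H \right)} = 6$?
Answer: $-130$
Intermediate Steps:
$I{\left(v \right)} = 6$
$51 I{\left(7 \right)} - 436 = 51 \cdot 6 - 436 = 306 - 436 = -130$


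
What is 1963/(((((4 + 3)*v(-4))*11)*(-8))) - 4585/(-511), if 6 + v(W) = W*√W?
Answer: 20603897/2248400 - 1963*I/7700 ≈ 9.1638 - 0.25494*I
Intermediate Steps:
v(W) = -6 + W^(3/2) (v(W) = -6 + W*√W = -6 + W^(3/2))
1963/(((((4 + 3)*v(-4))*11)*(-8))) - 4585/(-511) = 1963/(((((4 + 3)*(-6 + (-4)^(3/2)))*11)*(-8))) - 4585/(-511) = 1963/((((7*(-6 - 8*I))*11)*(-8))) - 4585*(-1/511) = 1963/((((-42 - 56*I)*11)*(-8))) + 655/73 = 1963/(((-462 - 616*I)*(-8))) + 655/73 = 1963/(3696 + 4928*I) + 655/73 = 1963*((3696 - 4928*I)/37945600) + 655/73 = 1963*(3696 - 4928*I)/37945600 + 655/73 = 655/73 + 1963*(3696 - 4928*I)/37945600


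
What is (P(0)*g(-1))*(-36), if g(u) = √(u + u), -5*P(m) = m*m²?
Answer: 0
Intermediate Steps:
P(m) = -m³/5 (P(m) = -m*m²/5 = -m³/5)
g(u) = √2*√u (g(u) = √(2*u) = √2*√u)
(P(0)*g(-1))*(-36) = ((-⅕*0³)*(√2*√(-1)))*(-36) = ((-⅕*0)*(√2*I))*(-36) = (0*(I*√2))*(-36) = 0*(-36) = 0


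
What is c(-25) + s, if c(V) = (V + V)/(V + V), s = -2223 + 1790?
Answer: -432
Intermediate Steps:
s = -433
c(V) = 1 (c(V) = (2*V)/((2*V)) = (2*V)*(1/(2*V)) = 1)
c(-25) + s = 1 - 433 = -432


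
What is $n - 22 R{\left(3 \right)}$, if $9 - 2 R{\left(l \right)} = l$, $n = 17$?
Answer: $-49$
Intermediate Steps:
$R{\left(l \right)} = \frac{9}{2} - \frac{l}{2}$
$n - 22 R{\left(3 \right)} = 17 - 22 \left(\frac{9}{2} - \frac{3}{2}\right) = 17 - 66 = -49$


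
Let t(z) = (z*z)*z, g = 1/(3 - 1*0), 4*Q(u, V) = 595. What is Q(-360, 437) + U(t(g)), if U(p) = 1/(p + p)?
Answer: 649/4 ≈ 162.25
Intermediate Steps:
Q(u, V) = 595/4 (Q(u, V) = (¼)*595 = 595/4)
g = ⅓ (g = 1/(3 + 0) = 1/3 = ⅓ ≈ 0.33333)
t(z) = z³ (t(z) = z²*z = z³)
U(p) = 1/(2*p)
Q(-360, 437) + U(t(g)) = 595/4 + 1/(2*((⅓)³)) = 595/4 + 1/(2*(1/27)) = 595/4 + (½)*27 = 595/4 + 27/2 = 649/4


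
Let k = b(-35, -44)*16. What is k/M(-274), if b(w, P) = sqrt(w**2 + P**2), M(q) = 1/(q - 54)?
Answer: -5248*sqrt(3161) ≈ -2.9506e+5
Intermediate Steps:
M(q) = 1/(-54 + q)
b(w, P) = sqrt(P**2 + w**2)
k = 16*sqrt(3161) (k = sqrt((-44)**2 + (-35)**2)*16 = sqrt(1936 + 1225)*16 = sqrt(3161)*16 = 16*sqrt(3161) ≈ 899.56)
k/M(-274) = (16*sqrt(3161))/(1/(-54 - 274)) = (16*sqrt(3161))/(1/(-328)) = (16*sqrt(3161))/(-1/328) = (16*sqrt(3161))*(-328) = -5248*sqrt(3161)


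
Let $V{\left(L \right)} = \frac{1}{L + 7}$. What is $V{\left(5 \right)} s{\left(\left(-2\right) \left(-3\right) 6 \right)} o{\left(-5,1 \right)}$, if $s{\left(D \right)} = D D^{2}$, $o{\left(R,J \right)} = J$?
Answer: $3888$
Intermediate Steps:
$V{\left(L \right)} = \frac{1}{7 + L}$
$s{\left(D \right)} = D^{3}$
$V{\left(5 \right)} s{\left(\left(-2\right) \left(-3\right) 6 \right)} o{\left(-5,1 \right)} = \frac{\left(\left(-2\right) \left(-3\right) 6\right)^{3}}{7 + 5} \cdot 1 = \frac{\left(6 \cdot 6\right)^{3}}{12} \cdot 1 = \frac{36^{3}}{12} \cdot 1 = \frac{1}{12} \cdot 46656 \cdot 1 = 3888 \cdot 1 = 3888$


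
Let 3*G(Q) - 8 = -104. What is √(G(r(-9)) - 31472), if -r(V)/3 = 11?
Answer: 4*I*√1969 ≈ 177.49*I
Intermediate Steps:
r(V) = -33 (r(V) = -3*11 = -33)
G(Q) = -32 (G(Q) = 8/3 + (⅓)*(-104) = 8/3 - 104/3 = -32)
√(G(r(-9)) - 31472) = √(-32 - 31472) = √(-31504) = 4*I*√1969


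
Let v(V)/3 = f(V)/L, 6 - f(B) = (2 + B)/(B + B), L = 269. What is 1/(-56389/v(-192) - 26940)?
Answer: -1057/999268604 ≈ -1.0578e-6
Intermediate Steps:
f(B) = 6 - (2 + B)/(2*B) (f(B) = 6 - (2 + B)/(B + B) = 6 - (2 + B)/(2*B))
v(V) = 33/538 - 3/(269*V) (v(V) = 3*((11/2 - 1/V)/269) = 3*((11/2 - 1/V)*(1/269)) = 3*(11/538 - 1/(269*V)) = 33/538 - 3/(269*V))
1/(-56389/v(-192) - 26940) = 1/(-56389*(-34432/(-2 + 11*(-192))) - 26940) = 1/(-56389*(-34432/(-2 - 2112)) - 26940) = 1/(-56389/((3/538)*(-1/192)*(-2114)) - 26940) = 1/(-56389/1057/17216 - 26940) = 1/(-56389*17216/1057 - 26940) = 1/(-970793024/1057 - 26940) = 1/(-999268604/1057) = -1057/999268604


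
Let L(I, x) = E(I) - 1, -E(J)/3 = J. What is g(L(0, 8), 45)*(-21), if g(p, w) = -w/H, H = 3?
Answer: 315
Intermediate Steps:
E(J) = -3*J
L(I, x) = -1 - 3*I (L(I, x) = -3*I - 1 = -1 - 3*I)
g(p, w) = -w/3
g(L(0, 8), 45)*(-21) = -1/3*45*(-21) = -15*(-21) = 315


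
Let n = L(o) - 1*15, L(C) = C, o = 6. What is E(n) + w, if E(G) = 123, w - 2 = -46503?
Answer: -46378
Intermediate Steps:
w = -46501 (w = 2 - 46503 = -46501)
n = -9 (n = 6 - 1*15 = 6 - 15 = -9)
E(n) + w = 123 - 46501 = -46378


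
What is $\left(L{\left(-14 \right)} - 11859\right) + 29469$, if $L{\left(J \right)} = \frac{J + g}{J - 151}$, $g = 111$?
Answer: $\frac{2905553}{165} \approx 17609.0$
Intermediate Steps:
$L{\left(J \right)} = \frac{111 + J}{-151 + J}$ ($L{\left(J \right)} = \frac{J + 111}{J - 151} = \frac{111 + J}{-151 + J}$)
$\left(L{\left(-14 \right)} - 11859\right) + 29469 = \left(\frac{111 - 14}{-151 - 14} - 11859\right) + 29469 = \left(\frac{1}{-165} \cdot 97 - 11859\right) + 29469 = \left(\left(- \frac{1}{165}\right) 97 - 11859\right) + 29469 = \left(- \frac{97}{165} - 11859\right) + 29469 = - \frac{1956832}{165} + 29469 = \frac{2905553}{165}$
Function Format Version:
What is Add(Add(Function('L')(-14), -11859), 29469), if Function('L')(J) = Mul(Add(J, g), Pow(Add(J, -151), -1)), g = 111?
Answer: Rational(2905553, 165) ≈ 17609.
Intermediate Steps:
Function('L')(J) = Mul(Pow(Add(-151, J), -1), Add(111, J)) (Function('L')(J) = Mul(Add(J, 111), Pow(Add(J, -151), -1)) = Mul(Add(111, J), Pow(Add(-151, J), -1)) = Mul(Pow(Add(-151, J), -1), Add(111, J)))
Add(Add(Function('L')(-14), -11859), 29469) = Add(Add(Mul(Pow(Add(-151, -14), -1), Add(111, -14)), -11859), 29469) = Add(Add(Mul(Pow(-165, -1), 97), -11859), 29469) = Add(Add(Mul(Rational(-1, 165), 97), -11859), 29469) = Add(Add(Rational(-97, 165), -11859), 29469) = Add(Rational(-1956832, 165), 29469) = Rational(2905553, 165)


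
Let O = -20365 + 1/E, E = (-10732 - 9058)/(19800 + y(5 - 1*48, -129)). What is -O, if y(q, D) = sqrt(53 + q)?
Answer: 40304315/1979 + sqrt(10)/19790 ≈ 20366.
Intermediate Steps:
E = -19790/(19800 + sqrt(10)) (E = (-10732 - 9058)/(19800 + sqrt(53 + (5 - 1*48))) = -19790/(19800 + sqrt(53 + (5 - 48))) = -19790/(19800 + sqrt(53 - 43)) = -19790/(19800 + sqrt(10)) ≈ -0.99934)
O = -20365 + 1/(-39184200/39203999 + 1979*sqrt(10)/39203999) ≈ -20366.
-O = -(-40304315/1979 - sqrt(10)/19790) = 40304315/1979 + sqrt(10)/19790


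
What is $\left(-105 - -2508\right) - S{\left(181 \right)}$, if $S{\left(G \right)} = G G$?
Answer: $-30358$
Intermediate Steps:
$S{\left(G \right)} = G^{2}$
$\left(-105 - -2508\right) - S{\left(181 \right)} = \left(-105 - -2508\right) - 181^{2} = \left(-105 + 2508\right) - 32761 = 2403 - 32761 = -30358$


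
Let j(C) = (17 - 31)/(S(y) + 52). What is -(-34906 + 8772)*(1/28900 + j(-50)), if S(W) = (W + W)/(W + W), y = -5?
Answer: -5286215649/765850 ≈ -6902.4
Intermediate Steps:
S(W) = 1 (S(W) = (2*W)/((2*W)) = (2*W)*(1/(2*W)) = 1)
j(C) = -14/53 (j(C) = (17 - 31)/(1 + 52) = -14/53)
-(-34906 + 8772)*(1/28900 + j(-50)) = -(-34906 + 8772)*(1/28900 - 14/53) = -(-26134)*(1/28900 - 14/53) = -(-26134)*(-404547)/1531700 = -1*5286215649/765850 = -5286215649/765850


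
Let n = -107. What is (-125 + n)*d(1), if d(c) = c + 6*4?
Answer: -5800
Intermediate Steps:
d(c) = 24 + c (d(c) = c + 24 = 24 + c)
(-125 + n)*d(1) = (-125 - 107)*(24 + 1) = -232*25 = -5800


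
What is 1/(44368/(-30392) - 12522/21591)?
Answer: -27341403/55771588 ≈ -0.49024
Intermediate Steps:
1/(44368/(-30392) - 12522/21591) = 1/(44368*(-1/30392) - 12522*1/21591) = 1/(-5546/3799 - 4174/7197) = 1/(-55771588/27341403) = -27341403/55771588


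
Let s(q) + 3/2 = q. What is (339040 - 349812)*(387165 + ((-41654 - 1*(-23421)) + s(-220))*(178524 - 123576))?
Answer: 10919045351172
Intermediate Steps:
s(q) = -3/2 + q
(339040 - 349812)*(387165 + ((-41654 - 1*(-23421)) + s(-220))*(178524 - 123576)) = (339040 - 349812)*(387165 + ((-41654 - 1*(-23421)) + (-3/2 - 220))*(178524 - 123576)) = -10772*(387165 + ((-41654 + 23421) - 443/2)*54948) = -10772*(387165 + (-18233 - 443/2)*54948) = -10772*(387165 - 36909/2*54948) = -10772*(387165 - 1014037866) = -10772*(-1013650701) = 10919045351172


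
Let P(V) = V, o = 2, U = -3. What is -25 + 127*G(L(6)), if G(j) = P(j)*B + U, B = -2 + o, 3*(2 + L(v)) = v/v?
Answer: -406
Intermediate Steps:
L(v) = -5/3 (L(v) = -2 + (v/v)/3 = -2 + (⅓)*1 = -2 + ⅓ = -5/3)
B = 0 (B = -2 + 2 = 0)
G(j) = -3 (G(j) = j*0 - 3 = 0 - 3 = -3)
-25 + 127*G(L(6)) = -25 + 127*(-3) = -25 - 381 = -406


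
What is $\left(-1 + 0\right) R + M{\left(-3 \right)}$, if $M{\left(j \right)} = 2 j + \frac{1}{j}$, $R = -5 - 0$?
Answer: $- \frac{4}{3} \approx -1.3333$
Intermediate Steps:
$R = -5$ ($R = -5 + 0 = -5$)
$M{\left(j \right)} = \frac{1}{j} + 2 j$
$\left(-1 + 0\right) R + M{\left(-3 \right)} = \left(-1 + 0\right) \left(-5\right) + \left(\frac{1}{-3} + 2 \left(-3\right)\right) = \left(-1\right) \left(-5\right) - \frac{19}{3} = 5 - \frac{19}{3} = - \frac{4}{3}$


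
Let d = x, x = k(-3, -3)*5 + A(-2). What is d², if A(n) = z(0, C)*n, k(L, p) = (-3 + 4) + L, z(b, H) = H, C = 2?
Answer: 196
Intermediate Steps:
k(L, p) = 1 + L
A(n) = 2*n
x = -14 (x = (1 - 3)*5 + 2*(-2) = -2*5 - 4 = -10 - 4 = -14)
d = -14
d² = (-14)² = 196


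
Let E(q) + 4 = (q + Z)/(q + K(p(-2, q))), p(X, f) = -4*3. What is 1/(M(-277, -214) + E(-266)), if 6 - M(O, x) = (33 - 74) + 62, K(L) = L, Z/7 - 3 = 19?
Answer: -139/2585 ≈ -0.053772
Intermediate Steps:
p(X, f) = -12
Z = 154 (Z = 21 + 7*19 = 21 + 133 = 154)
E(q) = -4 + (154 + q)/(-12 + q) (E(q) = -4 + (q + 154)/(q - 12) = -4 + (154 + q)/(-12 + q))
M(O, x) = -15 (M(O, x) = 6 - ((33 - 74) + 62) = 6 - (-41 + 62) = 6 - 1*21 = 6 - 21 = -15)
1/(M(-277, -214) + E(-266)) = 1/(-15 + (202 - 3*(-266))/(-12 - 266)) = 1/(-15 + (202 + 798)/(-278)) = 1/(-15 - 1/278*1000) = 1/(-15 - 500/139) = 1/(-2585/139) = -139/2585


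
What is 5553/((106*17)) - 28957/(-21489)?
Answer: 171508931/38723178 ≈ 4.4291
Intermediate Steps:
5553/((106*17)) - 28957/(-21489) = 5553/1802 - 28957*(-1/21489) = 5553*(1/1802) + 28957/21489 = 5553/1802 + 28957/21489 = 171508931/38723178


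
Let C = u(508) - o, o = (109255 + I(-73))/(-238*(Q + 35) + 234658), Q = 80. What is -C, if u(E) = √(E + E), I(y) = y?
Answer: 18197/34548 - 2*√254 ≈ -31.348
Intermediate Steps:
o = 18197/34548 (o = (109255 - 73)/(-238*(80 + 35) + 234658) = 109182/(-238*115 + 234658) = 109182/(-27370 + 234658) = 109182/207288 = 109182*(1/207288) = 18197/34548 ≈ 0.52672)
u(E) = √2*√E (u(E) = √(2*E) = √2*√E)
C = -18197/34548 + 2*√254 (C = √2*√508 - 1*18197/34548 = √2*(2*√127) - 18197/34548 = 2*√254 - 18197/34548 = -18197/34548 + 2*√254 ≈ 31.348)
-C = -(-18197/34548 + 2*√254) = 18197/34548 - 2*√254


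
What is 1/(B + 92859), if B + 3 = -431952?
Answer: -1/339096 ≈ -2.9490e-6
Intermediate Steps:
B = -431955 (B = -3 - 431952 = -431955)
1/(B + 92859) = 1/(-431955 + 92859) = 1/(-339096) = -1/339096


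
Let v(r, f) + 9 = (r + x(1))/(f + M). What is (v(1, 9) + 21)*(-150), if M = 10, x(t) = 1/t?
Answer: -34500/19 ≈ -1815.8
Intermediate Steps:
v(r, f) = -9 + (1 + r)/(10 + f) (v(r, f) = -9 + (r + 1/1)/(f + 10) = -9 + (r + 1)/(10 + f) = -9 + (1 + r)/(10 + f))
(v(1, 9) + 21)*(-150) = ((-89 + 1 - 9*9)/(10 + 9) + 21)*(-150) = ((-89 + 1 - 81)/19 + 21)*(-150) = ((1/19)*(-169) + 21)*(-150) = (-169/19 + 21)*(-150) = (230/19)*(-150) = -34500/19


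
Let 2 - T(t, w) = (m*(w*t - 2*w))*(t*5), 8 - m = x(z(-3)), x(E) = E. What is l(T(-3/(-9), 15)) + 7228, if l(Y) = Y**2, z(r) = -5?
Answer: 2725213/9 ≈ 3.0280e+5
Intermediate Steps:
m = 13 (m = 8 - 1*(-5) = 8 + 5 = 13)
T(t, w) = 2 - 5*t*(-26*w + 13*t*w) (T(t, w) = 2 - 13*(w*t - 2*w)*t*5 = 2 - 13*(t*w - 2*w)*5*t = 2 - 13*(-2*w + t*w)*5*t = 2 - (-26*w + 13*t*w)*5*t = 2 - 5*t*(-26*w + 13*t*w))
l(T(-3/(-9), 15)) + 7228 = (2 - 65*15*(-3/(-9))**2 + 130*(-3/(-9))*15)**2 + 7228 = (2 - 65*15*(-3*(-1/9))**2 + 130*(-3*(-1/9))*15)**2 + 7228 = (2 - 65*15*(1/3)**2 + 130*(1/3)*15)**2 + 7228 = (2 - 65*15*1/9 + 650)**2 + 7228 = (2 - 325/3 + 650)**2 + 7228 = (1631/3)**2 + 7228 = 2660161/9 + 7228 = 2725213/9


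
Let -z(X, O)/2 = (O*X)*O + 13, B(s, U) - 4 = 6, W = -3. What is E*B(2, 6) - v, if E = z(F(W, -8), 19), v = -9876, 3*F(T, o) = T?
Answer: 16836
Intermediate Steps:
F(T, o) = T/3
B(s, U) = 10 (B(s, U) = 4 + 6 = 10)
z(X, O) = -26 - 2*X*O² (z(X, O) = -2*((O*X)*O + 13) = -2*(X*O² + 13) = -2*(13 + X*O²) = -26 - 2*X*O²)
E = 696 (E = -26 - 2*(⅓)*(-3)*19² = -26 - 2*(-1)*361 = -26 + 722 = 696)
E*B(2, 6) - v = 696*10 - 1*(-9876) = 6960 + 9876 = 16836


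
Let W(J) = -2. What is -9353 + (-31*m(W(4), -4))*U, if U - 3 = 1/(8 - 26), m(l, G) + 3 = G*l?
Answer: -176569/18 ≈ -9809.4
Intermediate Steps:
m(l, G) = -3 + G*l
U = 53/18 (U = 3 + 1/(8 - 26) = 3 + 1/(-18) = 3 - 1/18 = 53/18 ≈ 2.9444)
-9353 + (-31*m(W(4), -4))*U = -9353 - 31*(-3 - 4*(-2))*(53/18) = -9353 - 31*(-3 + 8)*(53/18) = -9353 - 31*5*(53/18) = -9353 - 155*53/18 = -9353 - 8215/18 = -176569/18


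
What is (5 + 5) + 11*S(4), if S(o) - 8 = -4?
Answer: 54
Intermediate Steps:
S(o) = 4 (S(o) = 8 - 4 = 4)
(5 + 5) + 11*S(4) = (5 + 5) + 11*4 = 10 + 44 = 54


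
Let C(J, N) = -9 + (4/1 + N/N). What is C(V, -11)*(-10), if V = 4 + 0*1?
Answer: 40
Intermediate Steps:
V = 4 (V = 4 + 0 = 4)
C(J, N) = -4 (C(J, N) = -9 + (4*1 + 1) = -9 + (4 + 1) = -9 + 5 = -4)
C(V, -11)*(-10) = -4*(-10) = 40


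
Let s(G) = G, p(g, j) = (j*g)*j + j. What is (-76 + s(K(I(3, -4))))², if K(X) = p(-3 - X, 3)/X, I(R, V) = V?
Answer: 6241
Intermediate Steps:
p(g, j) = j + g*j² (p(g, j) = (g*j)*j + j = g*j² + j = j + g*j²)
K(X) = (-24 - 9*X)/X (K(X) = (3*(1 + (-3 - X)*3))/X = (3*(1 + (-9 - 3*X)))/X = (3*(-8 - 3*X))/X = (-24 - 9*X)/X)
(-76 + s(K(I(3, -4))))² = (-76 + (-9 - 24/(-4)))² = (-76 + (-9 - 24*(-¼)))² = (-76 + (-9 + 6))² = (-76 - 3)² = (-79)² = 6241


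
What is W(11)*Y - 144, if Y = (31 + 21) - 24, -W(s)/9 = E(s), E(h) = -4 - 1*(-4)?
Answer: -144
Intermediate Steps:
E(h) = 0 (E(h) = -4 + 4 = 0)
W(s) = 0 (W(s) = -9*0 = 0)
Y = 28 (Y = 52 - 24 = 28)
W(11)*Y - 144 = 0*28 - 144 = 0 - 144 = -144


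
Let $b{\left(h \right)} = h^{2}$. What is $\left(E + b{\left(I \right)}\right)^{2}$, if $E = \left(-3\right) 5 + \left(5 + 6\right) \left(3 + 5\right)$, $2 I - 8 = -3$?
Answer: $\frac{100489}{16} \approx 6280.6$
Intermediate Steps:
$I = \frac{5}{2}$ ($I = 4 + \frac{1}{2} \left(-3\right) = 4 - \frac{3}{2} = \frac{5}{2} \approx 2.5$)
$E = 73$ ($E = -15 + 11 \cdot 8 = -15 + 88 = 73$)
$\left(E + b{\left(I \right)}\right)^{2} = \left(73 + \left(\frac{5}{2}\right)^{2}\right)^{2} = \left(73 + \frac{25}{4}\right)^{2} = \left(\frac{317}{4}\right)^{2} = \frac{100489}{16}$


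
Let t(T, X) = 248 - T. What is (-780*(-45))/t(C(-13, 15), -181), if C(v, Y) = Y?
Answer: 35100/233 ≈ 150.64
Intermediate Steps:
(-780*(-45))/t(C(-13, 15), -181) = (-780*(-45))/(248 - 1*15) = 35100/(248 - 15) = 35100/233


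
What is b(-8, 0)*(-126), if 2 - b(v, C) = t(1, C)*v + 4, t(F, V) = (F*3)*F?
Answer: -2772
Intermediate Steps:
t(F, V) = 3*F² (t(F, V) = (3*F)*F = 3*F²)
b(v, C) = -2 - 3*v (b(v, C) = 2 - ((3*1²)*v + 4) = 2 - ((3*1)*v + 4) = 2 - (3*v + 4) = 2 - (4 + 3*v) = 2 + (-4 - 3*v) = -2 - 3*v)
b(-8, 0)*(-126) = (-2 - 3*(-8))*(-126) = (-2 + 24)*(-126) = 22*(-126) = -2772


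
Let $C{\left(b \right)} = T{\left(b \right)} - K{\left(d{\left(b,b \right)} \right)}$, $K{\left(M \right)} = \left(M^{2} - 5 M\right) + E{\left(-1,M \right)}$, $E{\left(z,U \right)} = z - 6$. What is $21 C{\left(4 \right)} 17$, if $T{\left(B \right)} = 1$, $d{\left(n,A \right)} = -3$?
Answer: $-5712$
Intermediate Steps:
$E{\left(z,U \right)} = -6 + z$ ($E{\left(z,U \right)} = z - 6 = -6 + z$)
$K{\left(M \right)} = -7 + M^{2} - 5 M$ ($K{\left(M \right)} = \left(M^{2} - 5 M\right) - 7 = -7 + M^{2} - 5 M$)
$C{\left(b \right)} = -16$ ($C{\left(b \right)} = 1 - \left(-7 + \left(-3\right)^{2} - -15\right) = 1 - \left(-7 + 9 + 15\right) = 1 - 17 = -16$)
$21 C{\left(4 \right)} 17 = 21 \left(-16\right) 17 = \left(-336\right) 17 = -5712$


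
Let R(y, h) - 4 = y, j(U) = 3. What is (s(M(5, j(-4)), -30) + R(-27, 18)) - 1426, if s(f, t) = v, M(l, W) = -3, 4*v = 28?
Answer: -1442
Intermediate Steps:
v = 7 (v = (¼)*28 = 7)
R(y, h) = 4 + y
s(f, t) = 7
(s(M(5, j(-4)), -30) + R(-27, 18)) - 1426 = (7 + (4 - 27)) - 1426 = (7 - 23) - 1426 = -16 - 1426 = -1442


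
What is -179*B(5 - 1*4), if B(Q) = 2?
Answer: -358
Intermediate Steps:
-179*B(5 - 1*4) = -179*2 = -358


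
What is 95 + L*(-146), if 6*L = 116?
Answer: -8183/3 ≈ -2727.7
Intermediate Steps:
L = 58/3 (L = (⅙)*116 = 58/3 ≈ 19.333)
95 + L*(-146) = 95 + (58/3)*(-146) = 95 - 8468/3 = -8183/3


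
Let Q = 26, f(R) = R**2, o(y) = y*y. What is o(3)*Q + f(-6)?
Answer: 270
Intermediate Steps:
o(y) = y**2
o(3)*Q + f(-6) = 3**2*26 + (-6)**2 = 9*26 + 36 = 234 + 36 = 270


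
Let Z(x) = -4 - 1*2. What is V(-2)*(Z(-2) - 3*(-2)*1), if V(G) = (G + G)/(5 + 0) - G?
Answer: 0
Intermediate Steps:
V(G) = -3*G/5 (V(G) = (2*G)/5 - G = (2*G)*(1/5) - G = 2*G/5 - G = -3*G/5)
Z(x) = -6 (Z(x) = -4 - 2 = -6)
V(-2)*(Z(-2) - 3*(-2)*1) = (-3/5*(-2))*(-6 - 3*(-2)*1) = 6*(-6 + 6*1)/5 = 6*(-6 + 6)/5 = (6/5)*0 = 0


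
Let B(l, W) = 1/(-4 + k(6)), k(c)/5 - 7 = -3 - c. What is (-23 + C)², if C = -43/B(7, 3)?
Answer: 335241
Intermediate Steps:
k(c) = 20 - 5*c (k(c) = 35 + 5*(-3 - c) = 35 + (-15 - 5*c) = 20 - 5*c)
B(l, W) = -1/14 (B(l, W) = 1/(-4 + (20 - 5*6)) = 1/(-4 + (20 - 30)) = 1/(-4 - 10) = 1/(-14) = -1/14)
C = 602 (C = -43/(-1/14) = -43*(-14) = 602)
(-23 + C)² = (-23 + 602)² = 579² = 335241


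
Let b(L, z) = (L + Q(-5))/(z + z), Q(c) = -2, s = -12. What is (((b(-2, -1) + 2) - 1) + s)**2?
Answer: 81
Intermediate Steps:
b(L, z) = (-2 + L)/(2*z) (b(L, z) = (L - 2)/(z + z) = (-2 + L)/((2*z)) = (-2 + L)*(1/(2*z)) = (-2 + L)/(2*z))
(((b(-2, -1) + 2) - 1) + s)**2 = ((((1/2)*(-2 - 2)/(-1) + 2) - 1) - 12)**2 = ((((1/2)*(-1)*(-4) + 2) - 1) - 12)**2 = (((2 + 2) - 1) - 12)**2 = ((4 - 1) - 12)**2 = (3 - 12)**2 = (-9)**2 = 81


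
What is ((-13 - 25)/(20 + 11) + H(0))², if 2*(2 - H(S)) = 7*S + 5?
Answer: 11449/3844 ≈ 2.9784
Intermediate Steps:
H(S) = -½ - 7*S/2 (H(S) = 2 - (7*S + 5)/2 = 2 - (5 + 7*S)/2 = 2 + (-5/2 - 7*S/2) = -½ - 7*S/2)
((-13 - 25)/(20 + 11) + H(0))² = ((-13 - 25)/(20 + 11) + (-½ - 7/2*0))² = (-38/31 + (-½ + 0))² = (-38*1/31 - ½)² = (-38/31 - ½)² = (-107/62)² = 11449/3844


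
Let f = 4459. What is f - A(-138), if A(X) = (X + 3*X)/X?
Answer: 4455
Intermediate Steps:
A(X) = 4 (A(X) = (4*X)/X = 4)
f - A(-138) = 4459 - 1*4 = 4459 - 4 = 4455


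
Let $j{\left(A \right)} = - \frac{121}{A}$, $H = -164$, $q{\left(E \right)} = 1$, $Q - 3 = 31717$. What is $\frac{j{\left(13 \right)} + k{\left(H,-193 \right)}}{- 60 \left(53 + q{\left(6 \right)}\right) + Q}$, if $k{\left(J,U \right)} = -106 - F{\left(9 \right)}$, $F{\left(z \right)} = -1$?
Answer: $- \frac{743}{185120} \approx -0.0040136$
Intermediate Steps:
$Q = 31720$ ($Q = 3 + 31717 = 31720$)
$k{\left(J,U \right)} = -105$ ($k{\left(J,U \right)} = -106 - -1 = -106 + 1 = -105$)
$\frac{j{\left(13 \right)} + k{\left(H,-193 \right)}}{- 60 \left(53 + q{\left(6 \right)}\right) + Q} = \frac{- \frac{121}{13} - 105}{- 60 \left(53 + 1\right) + 31720} = \frac{\left(-121\right) \frac{1}{13} - 105}{\left(-60\right) 54 + 31720} = \frac{- \frac{121}{13} - 105}{-3240 + 31720} = - \frac{1486}{13 \cdot 28480} = \left(- \frac{1486}{13}\right) \frac{1}{28480} = - \frac{743}{185120}$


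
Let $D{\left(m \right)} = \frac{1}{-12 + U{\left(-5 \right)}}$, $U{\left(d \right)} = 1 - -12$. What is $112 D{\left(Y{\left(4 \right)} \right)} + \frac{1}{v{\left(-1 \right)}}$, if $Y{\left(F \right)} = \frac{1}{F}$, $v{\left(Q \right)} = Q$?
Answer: $111$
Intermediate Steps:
$U{\left(d \right)} = 13$ ($U{\left(d \right)} = 1 + 12 = 13$)
$D{\left(m \right)} = 1$ ($D{\left(m \right)} = \frac{1}{-12 + 13} = 1^{-1} = 1$)
$112 D{\left(Y{\left(4 \right)} \right)} + \frac{1}{v{\left(-1 \right)}} = 112 \cdot 1 + \frac{1}{-1} = 112 - 1 = 111$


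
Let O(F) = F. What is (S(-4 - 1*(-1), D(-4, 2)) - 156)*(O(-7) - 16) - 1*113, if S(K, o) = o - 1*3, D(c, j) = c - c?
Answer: 3544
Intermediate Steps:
D(c, j) = 0
S(K, o) = -3 + o (S(K, o) = o - 3 = -3 + o)
(S(-4 - 1*(-1), D(-4, 2)) - 156)*(O(-7) - 16) - 1*113 = ((-3 + 0) - 156)*(-7 - 16) - 1*113 = (-3 - 156)*(-23) - 113 = -159*(-23) - 113 = 3657 - 113 = 3544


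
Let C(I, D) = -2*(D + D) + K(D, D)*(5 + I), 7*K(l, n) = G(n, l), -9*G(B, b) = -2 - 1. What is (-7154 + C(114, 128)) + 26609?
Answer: 56846/3 ≈ 18949.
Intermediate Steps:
G(B, b) = ⅓ (G(B, b) = -(-2 - 1)/9 = -⅑*(-3) = ⅓)
K(l, n) = 1/21 (K(l, n) = (⅐)*(⅓) = 1/21)
C(I, D) = 5/21 - 4*D + I/21 (C(I, D) = -2*(D + D) + (5 + I)/21 = -4*D + (5/21 + I/21) = 5/21 - 4*D + I/21)
(-7154 + C(114, 128)) + 26609 = (-7154 + (5/21 - 4*128 + (1/21)*114)) + 26609 = (-7154 + (5/21 - 512 + 38/7)) + 26609 = (-7154 - 1519/3) + 26609 = -22981/3 + 26609 = 56846/3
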